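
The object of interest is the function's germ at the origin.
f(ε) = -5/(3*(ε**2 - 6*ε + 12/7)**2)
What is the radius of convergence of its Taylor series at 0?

The radius of convergence is 3 - (1/7)*sqrt(357).

Denominator factor (ε**2 - 6*ε + 12/7)^2: discriminant 204/7, real irrational roots 3 + (1/7)*sqrt(357) and 3 - (1/7)*sqrt(357); poles of order 2, moduli 3 + (1/7)*sqrt(357) and 3 - (1/7)*sqrt(357).
The radius of convergence is the smallest modulus among the singular points: 3 - (1/7)*sqrt(357).


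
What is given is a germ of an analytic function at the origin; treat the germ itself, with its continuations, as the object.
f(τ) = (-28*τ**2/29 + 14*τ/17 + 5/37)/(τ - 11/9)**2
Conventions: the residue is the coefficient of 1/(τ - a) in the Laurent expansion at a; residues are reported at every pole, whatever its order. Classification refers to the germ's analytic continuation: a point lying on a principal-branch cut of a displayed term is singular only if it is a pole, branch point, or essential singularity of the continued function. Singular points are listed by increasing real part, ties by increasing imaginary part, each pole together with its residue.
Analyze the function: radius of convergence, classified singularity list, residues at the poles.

Denominator factor (τ - 11/9)^2: pole of order 2 at 11/9, modulus 11/9.
The radius of convergence is the smallest modulus among the singular points: 11/9.
At the order-2 pole 11/9 set g(τ) = (τ - (11/9))^2*f(τ) = -28*τ**2/29 + 14*τ/17 + 5/37.
Order-2 pole: residue = g'(a); g'(11/9) = -6818/4437, so the residue is -6818/4437.

Radius of convergence at 0: 11/9.
At 11/9: a pole of order 2; residue -6818/4437.


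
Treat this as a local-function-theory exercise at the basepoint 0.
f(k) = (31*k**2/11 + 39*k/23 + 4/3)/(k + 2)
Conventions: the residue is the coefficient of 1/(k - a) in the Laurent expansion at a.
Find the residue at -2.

The residue is 6994/759.

At the order-1 pole -2 set g(k) = (k - (-2))*f(k) = 31*k**2/11 + 39*k/23 + 4/3.
Simple pole: residue = g(a) at a = -2, which is 6994/759.


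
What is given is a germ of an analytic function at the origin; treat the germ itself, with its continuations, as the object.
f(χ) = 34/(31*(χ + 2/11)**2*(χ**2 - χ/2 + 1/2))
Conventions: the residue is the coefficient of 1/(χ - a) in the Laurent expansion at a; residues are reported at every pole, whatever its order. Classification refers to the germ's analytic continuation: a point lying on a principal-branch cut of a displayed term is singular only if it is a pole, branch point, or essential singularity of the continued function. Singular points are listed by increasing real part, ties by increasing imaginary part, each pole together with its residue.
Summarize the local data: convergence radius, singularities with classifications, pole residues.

Radius of convergence at 0: 2/11.
At -2/11: a pole of order 2; residue 1719652/706831.
At (1/4) - ((1/4)*sqrt(7))*i: a pole of order 1; residue (-859826/706831) - ((999702/4947817)*sqrt(7))*i.
At (1/4) + ((1/4)*sqrt(7))*i: a pole of order 1; residue (-859826/706831) + ((999702/4947817)*sqrt(7))*i.

Denominator factor (χ + 2/11)^2: pole of order 2 at -2/11, modulus 2/11.
Denominator factor (χ**2 - χ/2 + 1/2): discriminant -7/4, complex-conjugate roots (1/4) + ((1/4)*sqrt(7))*i and (1/4) - ((1/4)*sqrt(7))*i; poles of order 1, moduli (1/2)*sqrt(2) and (1/2)*sqrt(2).
The radius of convergence is the smallest modulus among the singular points: 2/11.
At the order-2 pole -2/11 set g(χ) = (χ - (-2/11))^2*f(χ) = 34/(31*(χ**2 - χ/2 + 1/2)).
Order-2 pole: residue = g'(a); g'(-2/11) = 1719652/706831, so the residue is 1719652/706831.
The factor χ**2 - χ/2 + 1/2 splits as (χ - a)(χ - a') with a = (1/4) - ((1/4)*sqrt(7))*i, a' = (1/4) + ((1/4)*sqrt(7))*i. At the order-1 pole a set g(χ) = (χ - a)*f(χ) = [34/(31*(χ + 2/11)**2)] / (χ - a').
Simple pole: residue = g(a) at a = (1/4) - ((1/4)*sqrt(7))*i, which is (-859826/706831) - ((999702/4947817)*sqrt(7))*i.
The factor χ**2 - χ/2 + 1/2 splits as (χ - a)(χ - a') with a = (1/4) + ((1/4)*sqrt(7))*i, a' = (1/4) - ((1/4)*sqrt(7))*i. At the order-1 pole a set g(χ) = (χ - a)*f(χ) = [34/(31*(χ + 2/11)**2)] / (χ - a').
Simple pole: residue = g(a) at a = (1/4) + ((1/4)*sqrt(7))*i, which is (-859826/706831) + ((999702/4947817)*sqrt(7))*i.
List the singular points by increasing real part (a conjugate pair: the negative imaginary part first).


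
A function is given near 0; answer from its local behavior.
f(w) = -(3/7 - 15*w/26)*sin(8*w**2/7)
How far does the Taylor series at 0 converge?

The factor -sin(8*w**2/7) is entire and contributes no finite singular point.
The polynomial part has no poles.
No finite singular points: the Taylor series at 0 converges everywhere.

The radius of convergence is infinite.


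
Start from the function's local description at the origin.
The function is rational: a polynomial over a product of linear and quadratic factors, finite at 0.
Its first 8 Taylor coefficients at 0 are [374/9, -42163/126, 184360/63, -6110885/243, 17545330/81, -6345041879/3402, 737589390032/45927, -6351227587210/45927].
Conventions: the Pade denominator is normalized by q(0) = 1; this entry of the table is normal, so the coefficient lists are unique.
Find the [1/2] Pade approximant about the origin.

The Pade approximant has numerator coefficients [374/9, -218180400911/4298872662]; denominator coefficients [1, 233066920/34118037, -525821630/34118037].

Taylor coefficients needed (read off): a_0 = 374/9, a_1 = -42163/126, a_2 = 184360/63, a_3 = -6110885/243.
Write the denominator as Q(ξ) = 1 + q1*ξ + q2*ξ^2. Requiring Q*f - P = O(ξ^4) with deg P <= 1 kills the coefficients of ξ^2..ξ^3 in Q*f:
  ξ^2: a_2 + q1*a_1 + q2*a_0 = 0, i.e. 184360/63 + (-42163/126)*q1 + (374/9)*q2 = 0.
  ξ^3: a_3 + q1*a_2 + q2*a_1 = 0, i.e. -6110885/243 + (184360/63)*q1 + (-42163/126)*q2 = 0.
Solving this linear system: q1 = 233066920/34118037, q2 = -525821630/34118037.
The numerator is Q*f truncated at degree 1: P0 = a_0 = 374/9; P1 = a_1 + q1*a_0 = -218180400911/4298872662.


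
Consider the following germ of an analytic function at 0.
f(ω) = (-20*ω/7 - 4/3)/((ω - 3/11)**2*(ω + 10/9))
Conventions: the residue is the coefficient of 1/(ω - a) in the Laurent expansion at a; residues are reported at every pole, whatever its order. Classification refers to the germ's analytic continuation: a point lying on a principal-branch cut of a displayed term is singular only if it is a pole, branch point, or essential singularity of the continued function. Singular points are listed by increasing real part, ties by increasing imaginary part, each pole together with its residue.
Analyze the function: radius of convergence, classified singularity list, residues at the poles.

Radius of convergence at 0: 3/11.
At -10/9: a pole of order 1; residue 126324/131383.
At 3/11: a pole of order 2; residue -126324/131383.

Denominator factor (ω - 3/11)^2: pole of order 2 at 3/11, modulus 3/11.
Denominator factor (ω + 10/9): pole of order 1 at -10/9, modulus 10/9.
The radius of convergence is the smallest modulus among the singular points: 3/11.
At the order-1 pole -10/9 set g(ω) = (ω - (-10/9))*f(ω) = (-20*ω/7 - 4/3)/(ω - 3/11)**2.
Simple pole: residue = g(a) at a = -10/9, which is 126324/131383.
At the order-2 pole 3/11 set g(ω) = (ω - (3/11))^2*f(ω) = (-20*ω/7 - 4/3)/(ω + 10/9).
Order-2 pole: residue = g'(a); g'(3/11) = -126324/131383, so the residue is -126324/131383.
List the singular points by increasing real part (a conjugate pair: the negative imaginary part first).


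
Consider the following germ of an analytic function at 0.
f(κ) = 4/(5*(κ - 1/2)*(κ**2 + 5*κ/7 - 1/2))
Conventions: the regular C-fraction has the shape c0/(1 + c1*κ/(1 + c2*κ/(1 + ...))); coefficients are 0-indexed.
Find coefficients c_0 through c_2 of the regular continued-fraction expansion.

Taylor coefficients (expand at 0): a_0 = 16/5, a_1 = 384/35, a_2 = 8544/245.
c0 = a_0 = 16/5. Peel one level at a time: if S = 1 + c*κ/S' with S'(0) = 1, then c is the κ-coefficient of S and S' = c*κ/(S - 1).
S_1 = c0/f = 1 + (-24/7)*κ + (6/7)*κ^2 + ...; c1 = -24/7.
S_2 = c1*κ/(S_1 - 1) = 1 + (1/4)*κ + ...; c2 = 1/4.

The regular C-fraction coefficients are [16/5, -24/7, 1/4].


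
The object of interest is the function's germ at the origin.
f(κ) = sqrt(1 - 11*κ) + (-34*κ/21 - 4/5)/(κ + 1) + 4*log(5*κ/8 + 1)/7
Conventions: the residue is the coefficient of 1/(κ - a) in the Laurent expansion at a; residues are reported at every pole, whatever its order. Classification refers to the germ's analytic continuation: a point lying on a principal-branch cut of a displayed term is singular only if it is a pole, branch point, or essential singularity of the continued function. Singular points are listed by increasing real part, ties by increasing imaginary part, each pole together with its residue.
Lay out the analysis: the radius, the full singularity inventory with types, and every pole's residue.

Radius of convergence at 0: 1/11.
At -8/5: a logarithmic branch point.
At -1: a pole of order 1; residue 86/105.
At 1/11: an algebraic (square-root) branch point.

Denominator factor (κ + 1): pole of order 1 at -1, modulus 1.
Branch term (4/7)*log(1 - κ/(-8/5)): its argument vanishes at κ = -8/5, a logarithmic branch point, modulus 8/5.
Branch term (1)*sqrt(1 - κ/(1/11)): its argument vanishes at κ = 1/11, a square-root branch point, modulus 1/11.
The radius of convergence is the smallest modulus among the singular points: 1/11.
The branch terms are analytic at -1 and contribute nothing to the residue; only the rational part matters.
At the order-1 pole -1 set g(κ) = (κ - (-1))*(rational part) = -34*κ/21 - 4/5.
Simple pole: residue = g(a) at a = -1, which is 86/105.
List the singular points by increasing real part (a conjugate pair: the negative imaginary part first).


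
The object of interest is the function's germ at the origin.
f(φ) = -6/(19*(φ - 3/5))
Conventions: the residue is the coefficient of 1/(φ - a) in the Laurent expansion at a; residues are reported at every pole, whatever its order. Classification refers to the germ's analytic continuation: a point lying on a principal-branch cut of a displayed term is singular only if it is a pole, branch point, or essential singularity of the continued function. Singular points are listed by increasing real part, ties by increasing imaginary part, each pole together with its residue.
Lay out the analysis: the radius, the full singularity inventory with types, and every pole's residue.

Radius of convergence at 0: 3/5.
At 3/5: a pole of order 1; residue -6/19.

Denominator factor (φ - 3/5): pole of order 1 at 3/5, modulus 3/5.
The radius of convergence is the smallest modulus among the singular points: 3/5.
At the order-1 pole 3/5 set g(φ) = (φ - (3/5))*f(φ) = -6/19.
Simple pole: residue = g(a) at a = 3/5, which is -6/19.


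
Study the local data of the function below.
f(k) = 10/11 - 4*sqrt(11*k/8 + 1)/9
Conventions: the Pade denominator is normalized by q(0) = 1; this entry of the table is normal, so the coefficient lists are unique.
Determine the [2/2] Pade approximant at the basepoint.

Taylor coefficients needed (expand at 0): a_0 = 46/99, a_1 = -11/36, a_2 = 121/1152, a_3 = -1331/18432, a_4 = 73205/1179648.
Write the denominator as Q(k) = 1 + q1*k + q2*k^2. Requiring Q*f - P = O(k^5) with deg P <= 2 kills the coefficients of k^3..k^4 in Q*f:
  k^3: a_3 + q1*a_2 + q2*a_1 = 0, i.e. -1331/18432 + (121/1152)*q1 + (-11/36)*q2 = 0.
  k^4: a_4 + q1*a_3 + q2*a_2 = 0, i.e. 73205/1179648 + (-1331/18432)*q1 + (121/1152)*q2 = 0.
Solving this linear system: q1 = 33/32, q2 = 121/1024.
The numerator is Q*f truncated at degree 2: P0 = a_0 = 46/99; P1 = a_1 + q1*a_0 = 25/144; P2 = a_2 + q1*a_1 + q2*a_0 = -715/4608.

The Pade approximant has numerator coefficients [46/99, 25/144, -715/4608]; denominator coefficients [1, 33/32, 121/1024].


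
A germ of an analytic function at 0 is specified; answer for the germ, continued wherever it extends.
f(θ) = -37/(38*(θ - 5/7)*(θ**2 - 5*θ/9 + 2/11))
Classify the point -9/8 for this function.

Denominator factors: θ - 5/7 = -103/56 at θ = -9/8; θ**2 - 5*θ/9 + 2/11 = 1459/704 at θ = -9/8 — none vanishes.
So the germ continues analytically to -9/8.

The point is a regular point.


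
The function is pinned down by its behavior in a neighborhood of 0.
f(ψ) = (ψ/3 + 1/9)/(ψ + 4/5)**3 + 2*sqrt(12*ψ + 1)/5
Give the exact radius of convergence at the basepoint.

Denominator factor (ψ + 4/5)^3: pole of order 3 at -4/5, modulus 4/5.
Branch term (2/5)*sqrt(1 - ψ/(-1/12)): its argument vanishes at ψ = -1/12, a square-root branch point, modulus 1/12.
The radius of convergence is the smallest modulus among the singular points: 1/12.

The radius of convergence is 1/12.


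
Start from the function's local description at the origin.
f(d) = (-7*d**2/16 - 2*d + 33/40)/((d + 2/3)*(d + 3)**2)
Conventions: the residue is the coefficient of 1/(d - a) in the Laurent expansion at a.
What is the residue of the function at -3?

The residue is -447/560.

At the order-2 pole -3 set g(d) = (d - (-3))^2*f(d) = (-7*d**2/16 - 2*d + 33/40)/(d + 2/3).
Order-2 pole: residue = g'(a); g'(-3) = -447/560, so the residue is -447/560.


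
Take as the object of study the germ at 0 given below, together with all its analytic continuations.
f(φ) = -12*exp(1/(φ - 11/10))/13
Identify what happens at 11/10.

The exponent 1/(φ - (11/10)) has a pole at 11/10, so exp(1/(φ - (11/10))) takes every nonzero value near it: an essential singularity (not a pole of any order).

The point is an essential singularity.


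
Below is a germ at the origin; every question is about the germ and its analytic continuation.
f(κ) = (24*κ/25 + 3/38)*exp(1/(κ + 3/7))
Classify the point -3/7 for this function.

The point is an essential singularity.

The exponent 1/(κ - (-3/7)) has a pole at -3/7, so exp(1/(κ - (-3/7))) takes every nonzero value near it: an essential singularity (not a pole of any order).


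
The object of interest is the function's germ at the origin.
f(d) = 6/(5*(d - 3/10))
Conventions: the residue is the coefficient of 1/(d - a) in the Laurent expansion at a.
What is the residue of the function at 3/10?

The residue is 6/5.

At the order-1 pole 3/10 set g(d) = (d - (3/10))*f(d) = 6/5.
Simple pole: residue = g(a) at a = 3/10, which is 6/5.


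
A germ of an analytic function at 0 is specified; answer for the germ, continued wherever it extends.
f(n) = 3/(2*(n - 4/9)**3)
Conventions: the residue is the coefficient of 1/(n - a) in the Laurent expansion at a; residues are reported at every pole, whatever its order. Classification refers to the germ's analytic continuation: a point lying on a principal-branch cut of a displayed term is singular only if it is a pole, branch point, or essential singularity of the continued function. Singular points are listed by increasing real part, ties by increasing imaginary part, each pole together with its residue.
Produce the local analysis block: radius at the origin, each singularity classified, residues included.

Radius of convergence at 0: 4/9.
At 4/9: a pole of order 3; residue 0.

Denominator factor (n - 4/9)^3: pole of order 3 at 4/9, modulus 4/9.
The radius of convergence is the smallest modulus among the singular points: 4/9.
At the order-3 pole 4/9 set g(n) = (n - (4/9))^3*f(n) = 3/2.
Order-3 pole: residue = g''(a)/2; g''(4/9) = 0, so the residue is 0.


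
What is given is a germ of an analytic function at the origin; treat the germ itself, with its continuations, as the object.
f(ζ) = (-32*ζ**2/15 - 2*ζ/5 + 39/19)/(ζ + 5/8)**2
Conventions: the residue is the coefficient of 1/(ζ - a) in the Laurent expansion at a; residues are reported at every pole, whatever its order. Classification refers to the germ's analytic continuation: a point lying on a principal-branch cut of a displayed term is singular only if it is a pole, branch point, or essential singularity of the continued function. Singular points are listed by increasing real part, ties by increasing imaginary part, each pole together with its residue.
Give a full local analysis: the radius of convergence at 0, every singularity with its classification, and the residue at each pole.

Radius of convergence at 0: 5/8.
At -5/8: a pole of order 2; residue 34/15.

Denominator factor (ζ + 5/8)^2: pole of order 2 at -5/8, modulus 5/8.
The radius of convergence is the smallest modulus among the singular points: 5/8.
At the order-2 pole -5/8 set g(ζ) = (ζ - (-5/8))^2*f(ζ) = -32*ζ**2/15 - 2*ζ/5 + 39/19.
Order-2 pole: residue = g'(a); g'(-5/8) = 34/15, so the residue is 34/15.


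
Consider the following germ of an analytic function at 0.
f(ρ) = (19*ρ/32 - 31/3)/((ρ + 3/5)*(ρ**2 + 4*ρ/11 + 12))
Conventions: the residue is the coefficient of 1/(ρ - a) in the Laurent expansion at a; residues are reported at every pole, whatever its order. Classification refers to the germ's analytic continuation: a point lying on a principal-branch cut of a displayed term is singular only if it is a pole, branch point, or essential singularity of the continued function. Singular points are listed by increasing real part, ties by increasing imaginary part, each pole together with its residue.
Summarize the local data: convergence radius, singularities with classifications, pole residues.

Radius of convergence at 0: 3/5.
At -3/5: a pole of order 1; residue -40315/45792.
At (-2/11) - ((2/11)*sqrt(362))*i: a pole of order 1; residue (40315/91584) + ((56815/33153408)*sqrt(362))*i.
At (-2/11) + ((2/11)*sqrt(362))*i: a pole of order 1; residue (40315/91584) - ((56815/33153408)*sqrt(362))*i.


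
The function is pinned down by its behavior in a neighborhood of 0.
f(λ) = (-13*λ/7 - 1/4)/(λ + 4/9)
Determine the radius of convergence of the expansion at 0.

The radius of convergence is 4/9.

Denominator factor (λ + 4/9): pole of order 1 at -4/9, modulus 4/9.
The radius of convergence is the smallest modulus among the singular points: 4/9.


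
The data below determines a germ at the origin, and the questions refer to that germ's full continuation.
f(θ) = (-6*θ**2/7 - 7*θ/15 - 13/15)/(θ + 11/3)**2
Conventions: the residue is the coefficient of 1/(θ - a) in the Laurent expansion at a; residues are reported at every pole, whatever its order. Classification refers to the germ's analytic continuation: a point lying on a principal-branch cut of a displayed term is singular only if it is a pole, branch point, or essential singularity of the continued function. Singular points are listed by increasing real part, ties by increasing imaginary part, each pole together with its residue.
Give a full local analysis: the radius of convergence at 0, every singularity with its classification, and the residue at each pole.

Denominator factor (θ + 11/3)^2: pole of order 2 at -11/3, modulus 11/3.
The radius of convergence is the smallest modulus among the singular points: 11/3.
At the order-2 pole -11/3 set g(θ) = (θ - (-11/3))^2*f(θ) = -6*θ**2/7 - 7*θ/15 - 13/15.
Order-2 pole: residue = g'(a); g'(-11/3) = 611/105, so the residue is 611/105.

Radius of convergence at 0: 11/3.
At -11/3: a pole of order 2; residue 611/105.


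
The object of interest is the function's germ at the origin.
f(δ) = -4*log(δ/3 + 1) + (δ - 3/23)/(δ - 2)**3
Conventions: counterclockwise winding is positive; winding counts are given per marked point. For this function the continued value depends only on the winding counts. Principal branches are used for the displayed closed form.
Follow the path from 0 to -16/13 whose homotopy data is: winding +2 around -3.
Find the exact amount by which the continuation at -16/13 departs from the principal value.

The rational part is single-valued and drops out of the difference; each branch term changes only by its own monodromy.
(-4)*log(1 - δ/(-3)): each positive loop around -3 adds 2*pi*i to the log, so winding +2 contributes (-4)*(2)*2*pi*i = -(16)*pi*i.
Summing the contributions at δ = -16/13 gives -(16)*pi*i.

Continued minus principal equals -(16)*pi*i.


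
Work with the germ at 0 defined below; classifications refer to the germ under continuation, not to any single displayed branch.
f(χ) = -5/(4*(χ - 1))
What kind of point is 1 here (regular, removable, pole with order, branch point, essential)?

The point is a pole of order 1.

The denominator factor χ - 1 vanishes at 1 and appears to the power 1; the numerator there equals -5/4, nonzero, and no other factor vanishes.
Hence a pole whose order is the multiplicity, 1.


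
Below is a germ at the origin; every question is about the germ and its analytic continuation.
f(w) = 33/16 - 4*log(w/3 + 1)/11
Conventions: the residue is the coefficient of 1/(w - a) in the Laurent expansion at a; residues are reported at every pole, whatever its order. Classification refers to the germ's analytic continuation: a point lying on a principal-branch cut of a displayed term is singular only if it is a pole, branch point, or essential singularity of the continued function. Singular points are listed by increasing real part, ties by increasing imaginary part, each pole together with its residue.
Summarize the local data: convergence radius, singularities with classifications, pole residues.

Branch term (-4/11)*log(1 - w/(-3)): its argument vanishes at w = -3, a logarithmic branch point, modulus 3.
The radius of convergence is the smallest modulus among the singular points: 3.

Radius of convergence at 0: 3.
At -3: a logarithmic branch point.


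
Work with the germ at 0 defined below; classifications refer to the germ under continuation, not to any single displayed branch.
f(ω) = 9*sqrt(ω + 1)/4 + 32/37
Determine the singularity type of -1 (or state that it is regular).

The point is an algebraic (square-root) branch point.

The term (9/4)*sqrt(1 - ω/(-1)) has argument 1 - -1/(-1) = 0 at -1: a square-root (algebraic, two-sheeted) branch point; the remaining terms are analytic or single-valued there.


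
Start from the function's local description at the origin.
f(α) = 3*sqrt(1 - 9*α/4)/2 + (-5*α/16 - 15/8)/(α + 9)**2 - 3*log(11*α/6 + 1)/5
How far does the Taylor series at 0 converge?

The radius of convergence is 4/9.

Denominator factor (α + 9)^2: pole of order 2 at -9, modulus 9.
Branch term (3/2)*sqrt(1 - α/(4/9)): its argument vanishes at α = 4/9, a square-root branch point, modulus 4/9.
Branch term (-3/5)*log(1 - α/(-6/11)): its argument vanishes at α = -6/11, a logarithmic branch point, modulus 6/11.
The radius of convergence is the smallest modulus among the singular points: 4/9.


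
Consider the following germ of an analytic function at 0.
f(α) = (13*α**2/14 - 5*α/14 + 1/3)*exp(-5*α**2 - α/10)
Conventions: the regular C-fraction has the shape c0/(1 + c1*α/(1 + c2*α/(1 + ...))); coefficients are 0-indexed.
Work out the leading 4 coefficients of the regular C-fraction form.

The regular C-fraction coefficients are [1/3, 41/35, -34049/11480, 450596293/167521080].

Taylor coefficients (expand at 0): a_0 = 1/3, a_1 = -41/105, a_2 = -981/1400, a_3 = 58517/31500.
c0 = a_0 = 1/3. Peel one level at a time: if S = 1 + c*α/S' with S'(0) = 1, then c is the α-coefficient of S and S' = c*α/(S - 1).
S_1 = c0/f = 1 + (41/35)*α + (34049/9800)*α^2 + ...; c1 = 41/35.
S_2 = c1*α/(S_1 - 1) = 1 + (-34049/11480)*α + (64370899/8068800)*α^2 + ...; c2 = -34049/11480.
S_3 = c2*α/(S_2 - 1) = 1 + (450596293/167521080)*α + ...; c3 = 450596293/167521080.


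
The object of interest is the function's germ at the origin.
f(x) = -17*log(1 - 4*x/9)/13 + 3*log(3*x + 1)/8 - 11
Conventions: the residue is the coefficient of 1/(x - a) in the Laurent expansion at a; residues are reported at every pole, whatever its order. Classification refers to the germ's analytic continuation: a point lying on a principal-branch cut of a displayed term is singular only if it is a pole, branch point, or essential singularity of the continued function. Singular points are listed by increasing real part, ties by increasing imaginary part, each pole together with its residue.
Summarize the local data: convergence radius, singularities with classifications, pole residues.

Branch term (-17/13)*log(1 - x/(9/4)): its argument vanishes at x = 9/4, a logarithmic branch point, modulus 9/4.
Branch term (3/8)*log(1 - x/(-1/3)): its argument vanishes at x = -1/3, a logarithmic branch point, modulus 1/3.
The radius of convergence is the smallest modulus among the singular points: 1/3.
List the singular points by increasing real part (a conjugate pair: the negative imaginary part first).

Radius of convergence at 0: 1/3.
At -1/3: a logarithmic branch point.
At 9/4: a logarithmic branch point.


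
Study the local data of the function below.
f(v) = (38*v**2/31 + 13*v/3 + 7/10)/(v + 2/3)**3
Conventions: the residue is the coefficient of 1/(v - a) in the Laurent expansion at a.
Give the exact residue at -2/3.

At the order-3 pole -2/3 set g(v) = (v - (-2/3))^3*f(v) = 38*v**2/31 + 13*v/3 + 7/10.
Order-3 pole: residue = g''(a)/2; g''(-2/3) = 76/31, so the residue is 38/31.

The residue is 38/31.


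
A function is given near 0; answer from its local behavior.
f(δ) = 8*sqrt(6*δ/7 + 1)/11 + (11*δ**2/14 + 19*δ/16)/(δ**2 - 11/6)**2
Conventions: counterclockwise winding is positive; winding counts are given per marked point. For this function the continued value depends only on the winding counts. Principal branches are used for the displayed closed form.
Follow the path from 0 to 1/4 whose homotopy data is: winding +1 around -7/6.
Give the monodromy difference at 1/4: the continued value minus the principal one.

Continued minus principal equals -(8/77)*sqrt(238).

The rational part is single-valued and drops out of the difference; each branch term changes only by its own monodromy.
(8/11)*sqrt(1 - δ/(-7/6)): winding +1 is odd, the square root flips sign, contributing -2*(8/11)*sqrt(1 - (1/4)/(-7/6)) = -2*(8/11)*sqrt(17/14) = -(8/77)*sqrt(238).
Summing the contributions at δ = 1/4 gives -(8/77)*sqrt(238).


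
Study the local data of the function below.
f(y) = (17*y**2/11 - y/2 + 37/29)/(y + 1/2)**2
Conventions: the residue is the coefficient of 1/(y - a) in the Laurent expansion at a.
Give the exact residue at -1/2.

At the order-2 pole -1/2 set g(y) = (y - (-1/2))^2*f(y) = 17*y**2/11 - y/2 + 37/29.
Order-2 pole: residue = g'(a); g'(-1/2) = -45/22, so the residue is -45/22.

The residue is -45/22.


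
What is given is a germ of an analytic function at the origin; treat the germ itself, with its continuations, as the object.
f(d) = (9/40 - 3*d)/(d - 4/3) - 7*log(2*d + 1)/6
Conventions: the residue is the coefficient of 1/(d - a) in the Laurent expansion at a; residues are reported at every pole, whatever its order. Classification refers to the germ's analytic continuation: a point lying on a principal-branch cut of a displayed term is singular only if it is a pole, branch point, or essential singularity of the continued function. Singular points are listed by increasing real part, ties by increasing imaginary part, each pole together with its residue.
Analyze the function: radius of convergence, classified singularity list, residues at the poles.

Denominator factor (d - 4/3): pole of order 1 at 4/3, modulus 4/3.
Branch term (-7/6)*log(1 - d/(-1/2)): its argument vanishes at d = -1/2, a logarithmic branch point, modulus 1/2.
The radius of convergence is the smallest modulus among the singular points: 1/2.
The branch term is analytic at 4/3 and contributes nothing to the residue; only the rational part matters.
At the order-1 pole 4/3 set g(d) = (d - (4/3))*(rational part) = 9/40 - 3*d.
Simple pole: residue = g(a) at a = 4/3, which is -151/40.
List the singular points by increasing real part (a conjugate pair: the negative imaginary part first).

Radius of convergence at 0: 1/2.
At -1/2: a logarithmic branch point.
At 4/3: a pole of order 1; residue -151/40.


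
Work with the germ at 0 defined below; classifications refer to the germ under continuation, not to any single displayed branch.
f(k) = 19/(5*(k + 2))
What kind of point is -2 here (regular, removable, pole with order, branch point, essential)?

The point is a pole of order 1.

The denominator factor k + 2 vanishes at -2 and appears to the power 1; the numerator there equals 19/5, nonzero, and no other factor vanishes.
Hence a pole whose order is the multiplicity, 1.


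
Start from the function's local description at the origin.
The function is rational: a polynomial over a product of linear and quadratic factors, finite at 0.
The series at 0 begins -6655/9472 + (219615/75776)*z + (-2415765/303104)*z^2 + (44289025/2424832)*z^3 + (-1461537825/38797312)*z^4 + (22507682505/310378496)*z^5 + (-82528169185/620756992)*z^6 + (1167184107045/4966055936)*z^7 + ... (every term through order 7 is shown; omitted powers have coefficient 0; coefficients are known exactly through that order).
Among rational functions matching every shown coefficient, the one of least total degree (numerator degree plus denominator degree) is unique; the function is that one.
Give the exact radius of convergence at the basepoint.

The radius of convergence is 8/11.

No rational of total degree below 3 reproduces all 8 coefficients; solving the [0/3] Pade equations on them gives f(z) = -10/(37*(z + 8/11)**3), whose expansion matches every shown term.
Denominator factor (z + 8/11)^3: pole of order 3 at -8/11, modulus 8/11.
The radius of convergence is the smallest modulus among the singular points: 8/11.


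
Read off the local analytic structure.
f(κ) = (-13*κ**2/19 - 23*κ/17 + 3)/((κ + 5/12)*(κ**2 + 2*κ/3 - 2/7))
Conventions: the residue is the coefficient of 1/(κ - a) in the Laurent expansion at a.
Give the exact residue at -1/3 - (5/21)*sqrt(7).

The factor κ**2 + 2*κ/3 - 2/7 splits as (κ - a)(κ - a') with a = -1/3 - (5/21)*sqrt(7), a' = -1/3 + (5/21)*sqrt(7). At the order-1 pole a set g(κ) = (κ - a)*f(κ) = [(-13*κ**2/19 - 23*κ/17 + 3)/(κ + 5/12)] / (κ - a').
Simple pole: residue = g(a) at a = -1/3 - (5/21)*sqrt(7), which is 517382/126939 + (300104/634695)*sqrt(7).

The residue is 517382/126939 + (300104/634695)*sqrt(7).


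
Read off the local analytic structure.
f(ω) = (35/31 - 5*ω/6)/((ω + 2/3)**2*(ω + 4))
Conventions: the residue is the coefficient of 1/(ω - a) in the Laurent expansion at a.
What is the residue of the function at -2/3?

At the order-2 pole -2/3 set g(ω) = (ω - (-2/3))^2*f(ω) = (35/31 - 5*ω/6)/(ω + 4).
Order-2 pole: residue = g'(a); g'(-2/3) = -249/620, so the residue is -249/620.

The residue is -249/620.


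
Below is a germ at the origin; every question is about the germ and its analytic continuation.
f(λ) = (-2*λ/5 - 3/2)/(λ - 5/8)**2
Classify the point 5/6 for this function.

Denominator factors: λ - 5/8 = 5/24 at λ = 5/6 — none vanishes.
So the germ continues analytically to 5/6.

The point is a regular point.


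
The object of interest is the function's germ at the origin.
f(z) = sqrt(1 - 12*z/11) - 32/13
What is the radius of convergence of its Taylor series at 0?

Branch term (1)*sqrt(1 - z/(11/12)): its argument vanishes at z = 11/12, a square-root branch point, modulus 11/12.
The radius of convergence is the smallest modulus among the singular points: 11/12.

The radius of convergence is 11/12.


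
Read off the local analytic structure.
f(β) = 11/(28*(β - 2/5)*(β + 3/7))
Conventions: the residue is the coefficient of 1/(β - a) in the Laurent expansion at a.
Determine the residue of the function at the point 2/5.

At the order-1 pole 2/5 set g(β) = (β - (2/5))*f(β) = 11/(28*(β + 3/7)).
Simple pole: residue = g(a) at a = 2/5, which is 55/116.

The residue is 55/116.


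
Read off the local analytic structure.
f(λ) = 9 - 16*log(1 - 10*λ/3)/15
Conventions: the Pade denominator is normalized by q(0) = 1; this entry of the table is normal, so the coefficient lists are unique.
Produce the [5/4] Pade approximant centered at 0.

The Pade approximant has numerator coefficients [9, -568/9, 35540/243, -630800/5103, 1217000/45927, 32000/45927]; denominator coefficients [1, -200/27, 500/27, -10000/567, 25000/5103].

Taylor coefficients needed (expand at 0): a_0 = 9, a_1 = 32/9, a_2 = 160/27, a_3 = 3200/243, a_4 = 8000/243, a_5 = 64000/729, a_6 = 1600000/6561, a_7 = 32000000/45927, a_8 = 40000000/19683, a_9 = 3200000000/531441.
Write the denominator as Q(λ) = 1 + q1*λ + q2*λ^2 + q3*λ^3 + q4*λ^4. Requiring Q*f - P = O(λ^10) with deg P <= 5 kills the coefficients of λ^6..λ^9 in Q*f:
  λ^6: a_6 + q1*a_5 + q2*a_4 + q3*a_3 + q4*a_2 = 0, i.e. 1600000/6561 + (64000/729)*q1 + (8000/243)*q2 + (3200/243)*q3 + (160/27)*q4 = 0.
  λ^7: a_7 + q1*a_6 + q2*a_5 + q3*a_4 + q4*a_3 = 0, i.e. 32000000/45927 + (1600000/6561)*q1 + (64000/729)*q2 + (8000/243)*q3 + (3200/243)*q4 = 0.
  λ^8: a_8 + q1*a_7 + q2*a_6 + q3*a_5 + q4*a_4 = 0, i.e. 40000000/19683 + (32000000/45927)*q1 + (1600000/6561)*q2 + (64000/729)*q3 + (8000/243)*q4 = 0.
  λ^9: a_9 + q1*a_8 + q2*a_7 + q3*a_6 + q4*a_5 = 0, i.e. 3200000000/531441 + (40000000/19683)*q1 + (32000000/45927)*q2 + (1600000/6561)*q3 + (64000/729)*q4 = 0.
Solving this linear system: q1 = -200/27, q2 = 500/27, q3 = -10000/567, q4 = 25000/5103.
The numerator is Q*f truncated at degree 5: P0 = a_0 = 9; P1 = a_1 + q1*a_0 = -568/9; P2 = a_2 + q1*a_1 + q2*a_0 = 35540/243; P3 = a_3 + q1*a_2 + q2*a_1 + q3*a_0 = -630800/5103; P4 = a_4 + q1*a_3 + q2*a_2 + q3*a_1 + q4*a_0 = 1217000/45927; P5 = a_5 + q1*a_4 + q2*a_3 + q3*a_2 + q4*a_1 = 32000/45927.


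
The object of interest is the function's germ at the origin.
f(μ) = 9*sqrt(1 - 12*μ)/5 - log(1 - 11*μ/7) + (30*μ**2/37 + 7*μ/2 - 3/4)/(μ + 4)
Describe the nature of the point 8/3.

Denominator factors: μ + 4 = 20/3 at μ = 8/3 — none vanishes.
Branch term sqrt(1 - μ/(1/12)): argument at 8/3 is -31, nonzero, so 8/3 is not its branch point (a point on a principal cut is still regular for the continued germ).
Branch term log(1 - μ/(7/11)): argument at 8/3 is -67/21, nonzero, so 8/3 is not its branch point (a point on a principal cut is still regular for the continued germ).
So the germ continues analytically to 8/3.

The point is a regular point.


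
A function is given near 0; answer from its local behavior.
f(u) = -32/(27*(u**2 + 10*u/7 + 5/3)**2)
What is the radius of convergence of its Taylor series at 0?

The radius of convergence is (1/3)*sqrt(15).

Denominator factor (u**2 + 10*u/7 + 5/3)^2: discriminant -680/147, complex-conjugate roots (-5/7) + ((1/21)*sqrt(510))*i and (-5/7) - ((1/21)*sqrt(510))*i; poles of order 2, moduli (1/3)*sqrt(15) and (1/3)*sqrt(15).
The radius of convergence is the smallest modulus among the singular points: (1/3)*sqrt(15).


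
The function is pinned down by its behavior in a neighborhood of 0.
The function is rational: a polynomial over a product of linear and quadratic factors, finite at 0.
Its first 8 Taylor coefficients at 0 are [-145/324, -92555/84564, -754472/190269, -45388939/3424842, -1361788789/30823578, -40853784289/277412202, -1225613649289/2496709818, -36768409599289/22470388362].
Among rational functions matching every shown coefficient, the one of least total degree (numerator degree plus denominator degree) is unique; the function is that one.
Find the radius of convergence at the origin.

No rational of total degree below 4 reproduces all 8 coefficients; solving the [2/2] Pade equations on them gives f(x) = (-39*x**2/40 + 35*x/29 - 29/24)/((x - 9)*(x - 3/10)), whose expansion matches every shown term.
Denominator factor (x - 3/10): pole of order 1 at 3/10, modulus 3/10.
Denominator factor (x - 9): pole of order 1 at 9, modulus 9.
The radius of convergence is the smallest modulus among the singular points: 3/10.

The radius of convergence is 3/10.


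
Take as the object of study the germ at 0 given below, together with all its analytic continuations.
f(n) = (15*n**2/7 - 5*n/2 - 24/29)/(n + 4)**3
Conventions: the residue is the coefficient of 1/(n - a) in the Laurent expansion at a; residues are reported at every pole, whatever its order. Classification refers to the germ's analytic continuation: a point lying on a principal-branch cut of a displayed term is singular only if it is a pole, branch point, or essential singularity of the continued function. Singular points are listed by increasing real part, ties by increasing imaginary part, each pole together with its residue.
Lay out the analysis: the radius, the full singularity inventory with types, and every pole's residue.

Radius of convergence at 0: 4.
At -4: a pole of order 3; residue 15/7.

Denominator factor (n + 4)^3: pole of order 3 at -4, modulus 4.
The radius of convergence is the smallest modulus among the singular points: 4.
At the order-3 pole -4 set g(n) = (n - (-4))^3*f(n) = 15*n**2/7 - 5*n/2 - 24/29.
Order-3 pole: residue = g''(a)/2; g''(-4) = 30/7, so the residue is 15/7.


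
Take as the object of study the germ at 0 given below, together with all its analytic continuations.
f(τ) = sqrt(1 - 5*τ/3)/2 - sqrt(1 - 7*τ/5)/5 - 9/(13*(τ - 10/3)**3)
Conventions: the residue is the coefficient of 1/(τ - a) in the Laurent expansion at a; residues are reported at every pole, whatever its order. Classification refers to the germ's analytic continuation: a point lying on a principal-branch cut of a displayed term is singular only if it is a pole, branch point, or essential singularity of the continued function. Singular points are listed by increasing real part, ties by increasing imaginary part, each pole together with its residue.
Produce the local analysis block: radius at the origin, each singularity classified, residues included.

Radius of convergence at 0: 3/5.
At 3/5: an algebraic (square-root) branch point.
At 5/7: an algebraic (square-root) branch point.
At 10/3: a pole of order 3; residue 0.

Denominator factor (τ - 10/3)^3: pole of order 3 at 10/3, modulus 10/3.
Branch term (-1/5)*sqrt(1 - τ/(5/7)): its argument vanishes at τ = 5/7, a square-root branch point, modulus 5/7.
Branch term (1/2)*sqrt(1 - τ/(3/5)): its argument vanishes at τ = 3/5, a square-root branch point, modulus 3/5.
The radius of convergence is the smallest modulus among the singular points: 3/5.
The branch terms are analytic at 10/3 and contribute nothing to the residue; only the rational part matters.
At the order-3 pole 10/3 set g(τ) = (τ - (10/3))^3*(rational part) = -9/13.
Order-3 pole: residue = g''(a)/2; g''(10/3) = 0, so the residue is 0.
List the singular points by increasing real part (a conjugate pair: the negative imaginary part first).


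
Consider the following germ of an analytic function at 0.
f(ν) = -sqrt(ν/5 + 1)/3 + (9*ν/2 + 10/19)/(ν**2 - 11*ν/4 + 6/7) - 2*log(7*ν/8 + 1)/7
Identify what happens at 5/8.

Denominator factors: ν**2 - 11*ν/4 + 6/7 = -211/448 at ν = 5/8 — none vanishes.
Branch term log(1 - ν/(-8/7)): argument at 5/8 is 99/64, nonzero, so 5/8 is not its branch point (a point on a principal cut is still regular for the continued germ).
Branch term sqrt(1 - ν/(-5)): argument at 5/8 is 9/8, nonzero, so 5/8 is not its branch point (a point on a principal cut is still regular for the continued germ).
So the germ continues analytically to 5/8.

The point is a regular point.


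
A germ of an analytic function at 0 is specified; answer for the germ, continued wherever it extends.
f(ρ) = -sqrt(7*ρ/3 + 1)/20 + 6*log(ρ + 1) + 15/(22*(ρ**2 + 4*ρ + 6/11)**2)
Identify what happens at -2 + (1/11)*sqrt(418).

The point is a pole of order 2.

The denominator factor ρ**2 + 4*ρ + 6/11 vanishes at -2 + (1/11)*sqrt(418) and appears to the power 2; the numerator there equals 15/22, nonzero, and no other factor vanishes.
The branch terms are analytic at this point.
Hence a pole whose order is the multiplicity, 2.


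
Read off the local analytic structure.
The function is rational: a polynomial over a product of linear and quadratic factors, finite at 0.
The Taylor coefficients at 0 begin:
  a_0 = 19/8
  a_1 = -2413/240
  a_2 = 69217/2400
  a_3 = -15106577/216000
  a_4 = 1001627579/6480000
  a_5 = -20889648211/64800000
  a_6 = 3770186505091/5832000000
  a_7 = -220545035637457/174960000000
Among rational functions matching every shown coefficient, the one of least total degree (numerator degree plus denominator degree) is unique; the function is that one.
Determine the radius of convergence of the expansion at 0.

The radius of convergence is 3/5.

No rational of total degree below 3 reproduces all 8 coefficients; solving the [0/3] Pade equations on them gives f(d) = 19/(20*(d + 3/5)**2*(d + 10/9)), whose expansion matches every shown term.
Denominator factor (d + 3/5)^2: pole of order 2 at -3/5, modulus 3/5.
Denominator factor (d + 10/9): pole of order 1 at -10/9, modulus 10/9.
The radius of convergence is the smallest modulus among the singular points: 3/5.
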